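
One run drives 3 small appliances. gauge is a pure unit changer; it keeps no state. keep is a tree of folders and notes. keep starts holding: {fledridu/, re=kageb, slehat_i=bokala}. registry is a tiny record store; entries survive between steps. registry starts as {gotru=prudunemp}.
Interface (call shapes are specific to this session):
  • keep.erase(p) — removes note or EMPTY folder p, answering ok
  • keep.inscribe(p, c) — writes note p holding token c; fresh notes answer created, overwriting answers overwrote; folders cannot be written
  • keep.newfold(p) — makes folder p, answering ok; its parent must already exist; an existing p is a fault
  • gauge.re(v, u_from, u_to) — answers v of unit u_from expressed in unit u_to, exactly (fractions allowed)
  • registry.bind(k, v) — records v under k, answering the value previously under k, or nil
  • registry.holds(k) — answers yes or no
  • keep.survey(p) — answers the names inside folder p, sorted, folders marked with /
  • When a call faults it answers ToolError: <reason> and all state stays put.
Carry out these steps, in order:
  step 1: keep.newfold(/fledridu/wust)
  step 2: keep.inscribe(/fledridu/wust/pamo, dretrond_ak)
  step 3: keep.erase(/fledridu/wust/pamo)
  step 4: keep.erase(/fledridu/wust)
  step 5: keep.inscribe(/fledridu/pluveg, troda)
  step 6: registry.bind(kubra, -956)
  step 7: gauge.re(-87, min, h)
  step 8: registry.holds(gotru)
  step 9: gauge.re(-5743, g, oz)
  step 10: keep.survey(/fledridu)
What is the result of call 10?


→ keep.newfold(p=/fledridu/wust)
← ok
→ keep.inscribe(p=/fledridu/wust/pamo, c=dretrond_ak)
← created
→ keep.erase(p=/fledridu/wust/pamo)
← ok
→ keep.erase(p=/fledridu/wust)
← ok
→ keep.inscribe(p=/fledridu/pluveg, c=troda)
← created
→ registry.bind(k=kubra, v=-956)
← nil
→ gauge.re(v=-87, u_from=min, u_to=h)
← -29/20
→ registry.holds(k=gotru)
← yes
→ gauge.re(v=-5743, u_from=g, u_to=oz)
← -9188800000/45359237
→ keep.survey(p=/fledridu)
← [pluveg]

Answer: [pluveg]


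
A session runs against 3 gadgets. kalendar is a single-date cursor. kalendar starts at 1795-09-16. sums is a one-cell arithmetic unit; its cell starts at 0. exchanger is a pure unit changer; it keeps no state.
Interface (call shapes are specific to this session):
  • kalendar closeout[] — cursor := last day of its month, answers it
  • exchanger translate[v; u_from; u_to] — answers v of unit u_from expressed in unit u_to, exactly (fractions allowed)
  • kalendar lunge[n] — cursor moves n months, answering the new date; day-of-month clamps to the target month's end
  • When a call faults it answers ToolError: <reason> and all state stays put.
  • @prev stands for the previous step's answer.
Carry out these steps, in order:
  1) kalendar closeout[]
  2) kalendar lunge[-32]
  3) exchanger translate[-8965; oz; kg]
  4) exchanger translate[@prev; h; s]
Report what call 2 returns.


Answer: 1793-01-30

Derivation:
Step: kalendar closeout[]
Result: 1795-09-30
Step: kalendar lunge[n→-32]
Result: 1793-01-30
Step: exchanger translate[v→-8965; u_from→oz; u_to→kg]
Result: -81329111941/320000000
Step: exchanger translate[v→@prev; u_from→h; u_to→s]
Result: -731962007469/800000


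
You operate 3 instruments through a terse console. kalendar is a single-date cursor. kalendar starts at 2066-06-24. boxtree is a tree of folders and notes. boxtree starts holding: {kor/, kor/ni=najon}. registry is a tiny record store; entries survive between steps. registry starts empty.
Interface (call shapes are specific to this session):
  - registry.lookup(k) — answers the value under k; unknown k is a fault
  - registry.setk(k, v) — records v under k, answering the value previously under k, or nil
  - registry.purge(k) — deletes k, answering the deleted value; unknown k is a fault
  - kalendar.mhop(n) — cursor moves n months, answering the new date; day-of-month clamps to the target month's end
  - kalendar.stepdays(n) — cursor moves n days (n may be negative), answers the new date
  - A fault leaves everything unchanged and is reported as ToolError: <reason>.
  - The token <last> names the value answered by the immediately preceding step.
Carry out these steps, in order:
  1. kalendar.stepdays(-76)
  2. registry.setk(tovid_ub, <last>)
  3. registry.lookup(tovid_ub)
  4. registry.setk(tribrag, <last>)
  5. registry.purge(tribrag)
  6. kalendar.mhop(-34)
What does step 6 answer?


Answer: 2063-06-09

Derivation:
[in] kalendar.stepdays -76
  2066-04-09
[in] registry.setk tovid_ub <last>
  nil
[in] registry.lookup tovid_ub
  2066-04-09
[in] registry.setk tribrag <last>
  nil
[in] registry.purge tribrag
  2066-04-09
[in] kalendar.mhop -34
  2063-06-09


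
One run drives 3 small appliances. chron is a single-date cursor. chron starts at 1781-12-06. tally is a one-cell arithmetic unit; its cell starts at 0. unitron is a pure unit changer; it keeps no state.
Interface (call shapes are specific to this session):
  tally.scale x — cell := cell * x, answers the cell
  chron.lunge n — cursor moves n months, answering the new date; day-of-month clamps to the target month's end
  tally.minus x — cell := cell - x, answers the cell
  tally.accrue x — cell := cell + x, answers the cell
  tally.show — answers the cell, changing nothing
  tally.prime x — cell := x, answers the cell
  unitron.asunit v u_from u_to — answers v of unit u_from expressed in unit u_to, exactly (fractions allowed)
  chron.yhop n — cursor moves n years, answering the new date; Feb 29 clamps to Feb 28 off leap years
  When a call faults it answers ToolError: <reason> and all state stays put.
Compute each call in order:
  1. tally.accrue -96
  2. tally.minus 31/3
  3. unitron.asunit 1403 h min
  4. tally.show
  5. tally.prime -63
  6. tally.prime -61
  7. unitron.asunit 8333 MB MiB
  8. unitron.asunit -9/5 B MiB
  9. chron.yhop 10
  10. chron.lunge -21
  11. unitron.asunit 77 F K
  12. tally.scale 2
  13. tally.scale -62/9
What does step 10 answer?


Answer: 1790-03-06

Derivation:
-> tally.accrue(-96)
<- -96
-> tally.minus(31/3)
<- -319/3
-> unitron.asunit(1403, h, min)
<- 84180
-> tally.show()
<- -319/3
-> tally.prime(-63)
<- -63
-> tally.prime(-61)
<- -61
-> unitron.asunit(8333, MB, MiB)
<- 130203125/16384
-> unitron.asunit(-9/5, B, MiB)
<- -9/5242880
-> chron.yhop(10)
<- 1791-12-06
-> chron.lunge(-21)
<- 1790-03-06
-> unitron.asunit(77, F, K)
<- 5963/20
-> tally.scale(2)
<- -122
-> tally.scale(-62/9)
<- 7564/9


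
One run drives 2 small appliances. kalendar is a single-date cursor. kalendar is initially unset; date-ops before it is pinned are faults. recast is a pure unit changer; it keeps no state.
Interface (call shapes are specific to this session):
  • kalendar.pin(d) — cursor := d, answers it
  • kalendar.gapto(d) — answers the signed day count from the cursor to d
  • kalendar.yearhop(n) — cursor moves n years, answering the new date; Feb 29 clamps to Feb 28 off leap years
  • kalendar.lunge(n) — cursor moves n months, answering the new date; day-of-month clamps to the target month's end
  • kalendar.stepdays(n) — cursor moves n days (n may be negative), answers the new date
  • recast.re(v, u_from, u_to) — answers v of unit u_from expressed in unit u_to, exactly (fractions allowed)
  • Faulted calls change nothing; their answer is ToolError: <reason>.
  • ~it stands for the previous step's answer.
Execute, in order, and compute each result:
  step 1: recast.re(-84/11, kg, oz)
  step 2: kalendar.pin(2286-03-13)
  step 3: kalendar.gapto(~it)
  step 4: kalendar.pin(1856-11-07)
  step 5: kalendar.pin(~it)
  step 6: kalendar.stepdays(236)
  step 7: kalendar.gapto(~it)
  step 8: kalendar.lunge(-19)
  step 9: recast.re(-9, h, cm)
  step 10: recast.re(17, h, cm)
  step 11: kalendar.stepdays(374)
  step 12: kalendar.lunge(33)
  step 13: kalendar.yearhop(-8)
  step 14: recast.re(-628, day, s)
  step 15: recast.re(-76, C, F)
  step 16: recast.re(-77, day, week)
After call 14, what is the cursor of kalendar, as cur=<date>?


Answer: cur=1851-09-09

Derivation:
% 1. re(v=-84/11, u_from=kg, u_to=oz) ~> -19200000000/71278801
% 2. pin(d=2286-03-13) ~> 2286-03-13
% 3. gapto(d=~it) ~> 0
% 4. pin(d=1856-11-07) ~> 1856-11-07
% 5. pin(d=~it) ~> 1856-11-07
% 6. stepdays(n=236) ~> 1857-07-01
% 7. gapto(d=~it) ~> 0
% 8. lunge(n=-19) ~> 1855-12-01
% 9. re(v=-9, u_from=h, u_to=cm) ~> ToolError: incompatible units
% 10. re(v=17, u_from=h, u_to=cm) ~> ToolError: incompatible units
% 11. stepdays(n=374) ~> 1856-12-09
% 12. lunge(n=33) ~> 1859-09-09
% 13. yearhop(n=-8) ~> 1851-09-09
% 14. re(v=-628, u_from=day, u_to=s) ~> -54259200
% 15. re(v=-76, u_from=C, u_to=F) ~> -524/5
% 16. re(v=-77, u_from=day, u_to=week) ~> -11


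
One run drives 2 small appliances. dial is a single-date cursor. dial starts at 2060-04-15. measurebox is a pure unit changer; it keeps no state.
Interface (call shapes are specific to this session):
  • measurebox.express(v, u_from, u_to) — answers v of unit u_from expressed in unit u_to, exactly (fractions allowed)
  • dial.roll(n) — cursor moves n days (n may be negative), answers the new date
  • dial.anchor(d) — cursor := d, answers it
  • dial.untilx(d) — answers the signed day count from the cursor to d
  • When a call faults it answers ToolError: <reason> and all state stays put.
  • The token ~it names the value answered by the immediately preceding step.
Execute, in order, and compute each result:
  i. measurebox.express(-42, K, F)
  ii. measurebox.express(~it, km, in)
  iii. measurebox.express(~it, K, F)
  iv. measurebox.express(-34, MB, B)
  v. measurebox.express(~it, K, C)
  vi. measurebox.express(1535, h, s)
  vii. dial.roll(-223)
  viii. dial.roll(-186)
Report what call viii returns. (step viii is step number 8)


Answer: 2059-03-03

Derivation:
# measurebox.express(-42, K, F) == -53527/100
# measurebox.express(~it, km, in) == -2676350000/127
# measurebox.express(~it, K, F) == -481748837809/12700
# measurebox.express(-34, MB, B) == -34000000
# measurebox.express(~it, K, C) == -680005463/20
# measurebox.express(1535, h, s) == 5526000
# dial.roll(-223) == 2059-09-05
# dial.roll(-186) == 2059-03-03


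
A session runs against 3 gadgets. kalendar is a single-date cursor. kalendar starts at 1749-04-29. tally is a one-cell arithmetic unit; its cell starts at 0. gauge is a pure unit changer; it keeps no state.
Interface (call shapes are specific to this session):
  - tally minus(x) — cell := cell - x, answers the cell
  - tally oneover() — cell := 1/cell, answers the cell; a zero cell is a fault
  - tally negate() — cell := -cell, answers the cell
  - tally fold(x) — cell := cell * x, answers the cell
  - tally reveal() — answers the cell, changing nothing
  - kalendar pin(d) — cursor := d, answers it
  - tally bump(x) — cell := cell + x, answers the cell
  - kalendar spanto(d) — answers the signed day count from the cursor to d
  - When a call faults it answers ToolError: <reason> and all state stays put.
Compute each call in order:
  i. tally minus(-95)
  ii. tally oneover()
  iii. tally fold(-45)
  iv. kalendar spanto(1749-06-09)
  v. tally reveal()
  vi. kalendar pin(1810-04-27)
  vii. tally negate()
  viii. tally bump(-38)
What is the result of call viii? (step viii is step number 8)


;; tally minus(x=-95) ~> 95
;; tally oneover() ~> 1/95
;; tally fold(x=-45) ~> -9/19
;; kalendar spanto(d=1749-06-09) ~> 41
;; tally reveal() ~> -9/19
;; kalendar pin(d=1810-04-27) ~> 1810-04-27
;; tally negate() ~> 9/19
;; tally bump(x=-38) ~> -713/19

Answer: -713/19


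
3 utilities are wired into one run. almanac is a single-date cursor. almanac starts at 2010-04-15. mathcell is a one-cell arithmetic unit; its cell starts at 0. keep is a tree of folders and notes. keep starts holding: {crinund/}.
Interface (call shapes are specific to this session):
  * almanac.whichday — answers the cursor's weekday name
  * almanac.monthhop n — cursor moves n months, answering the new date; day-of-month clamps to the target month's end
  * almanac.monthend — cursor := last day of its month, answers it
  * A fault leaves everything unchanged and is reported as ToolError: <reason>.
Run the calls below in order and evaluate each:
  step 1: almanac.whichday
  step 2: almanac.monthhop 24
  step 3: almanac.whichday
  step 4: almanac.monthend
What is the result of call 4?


% almanac.whichday
  Thursday
% almanac.monthhop n→24
  2012-04-15
% almanac.whichday
  Sunday
% almanac.monthend
  2012-04-30

Answer: 2012-04-30


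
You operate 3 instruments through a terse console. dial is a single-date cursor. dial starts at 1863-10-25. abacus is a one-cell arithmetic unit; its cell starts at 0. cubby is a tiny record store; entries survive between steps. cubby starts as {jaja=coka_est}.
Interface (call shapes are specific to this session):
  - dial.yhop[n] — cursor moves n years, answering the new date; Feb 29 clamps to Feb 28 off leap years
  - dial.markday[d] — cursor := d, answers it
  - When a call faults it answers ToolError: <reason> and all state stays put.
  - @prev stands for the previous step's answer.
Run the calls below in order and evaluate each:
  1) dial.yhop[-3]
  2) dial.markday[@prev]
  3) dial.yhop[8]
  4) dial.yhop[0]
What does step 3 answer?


[in] yhop n=-3
= 1860-10-25
[in] markday d=@prev
= 1860-10-25
[in] yhop n=8
= 1868-10-25
[in] yhop n=0
= 1868-10-25

Answer: 1868-10-25


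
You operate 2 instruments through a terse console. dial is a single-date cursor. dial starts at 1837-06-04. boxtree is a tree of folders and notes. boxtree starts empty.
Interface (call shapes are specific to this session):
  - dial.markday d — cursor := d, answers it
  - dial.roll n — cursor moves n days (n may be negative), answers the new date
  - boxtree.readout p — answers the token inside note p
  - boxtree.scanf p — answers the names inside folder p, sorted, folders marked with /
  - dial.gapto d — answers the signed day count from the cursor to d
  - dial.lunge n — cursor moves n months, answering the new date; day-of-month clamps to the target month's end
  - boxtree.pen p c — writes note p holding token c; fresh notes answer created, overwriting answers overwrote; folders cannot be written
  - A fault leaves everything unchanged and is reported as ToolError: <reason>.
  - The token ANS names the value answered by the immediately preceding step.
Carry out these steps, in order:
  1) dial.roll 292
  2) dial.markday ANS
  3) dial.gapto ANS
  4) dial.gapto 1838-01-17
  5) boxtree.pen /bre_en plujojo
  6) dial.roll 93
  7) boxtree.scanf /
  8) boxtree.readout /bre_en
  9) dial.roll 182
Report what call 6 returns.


Answer: 1838-06-24

Derivation:
I use dial.roll with 292, which returns 1838-03-23.
I run dial.markday with ANS, → 1838-03-23.
I run dial.gapto with ANS, → 0.
Then dial.gapto with 1838-01-17, → -65.
Then boxtree.pen with /bre_en, plujojo, giving created.
I invoke dial.roll with 93, giving 1838-06-24.
Then boxtree.scanf with /, giving [bre_en].
I call boxtree.readout with /bre_en, which returns plujojo.
I run dial.roll with 182, which returns 1838-12-23.


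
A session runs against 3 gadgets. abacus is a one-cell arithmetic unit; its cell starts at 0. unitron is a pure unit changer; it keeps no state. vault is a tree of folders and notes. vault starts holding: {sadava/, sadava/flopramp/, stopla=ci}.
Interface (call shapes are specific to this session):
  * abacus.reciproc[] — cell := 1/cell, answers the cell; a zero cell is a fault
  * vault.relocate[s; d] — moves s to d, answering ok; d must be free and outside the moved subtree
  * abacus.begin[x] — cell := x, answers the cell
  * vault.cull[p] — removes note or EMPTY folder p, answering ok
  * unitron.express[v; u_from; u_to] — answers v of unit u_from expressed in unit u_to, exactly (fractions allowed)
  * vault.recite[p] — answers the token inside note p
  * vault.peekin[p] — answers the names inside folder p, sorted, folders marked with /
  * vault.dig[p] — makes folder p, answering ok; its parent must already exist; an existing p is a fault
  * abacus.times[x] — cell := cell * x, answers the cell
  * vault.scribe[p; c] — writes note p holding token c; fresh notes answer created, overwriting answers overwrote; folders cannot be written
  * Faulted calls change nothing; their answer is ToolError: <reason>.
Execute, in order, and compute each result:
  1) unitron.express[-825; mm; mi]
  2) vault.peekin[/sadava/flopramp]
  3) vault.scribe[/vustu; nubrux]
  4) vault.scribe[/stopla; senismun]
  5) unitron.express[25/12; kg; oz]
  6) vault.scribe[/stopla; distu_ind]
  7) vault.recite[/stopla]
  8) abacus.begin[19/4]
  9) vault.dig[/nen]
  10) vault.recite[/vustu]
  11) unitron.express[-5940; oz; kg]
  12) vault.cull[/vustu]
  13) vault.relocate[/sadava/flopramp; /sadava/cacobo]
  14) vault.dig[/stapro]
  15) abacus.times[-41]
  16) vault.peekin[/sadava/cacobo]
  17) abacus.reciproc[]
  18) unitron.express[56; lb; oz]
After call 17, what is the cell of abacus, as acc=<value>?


·→ unitron.express(-825, mm, mi)
·← -25/48768
·→ vault.peekin(/sadava/flopramp)
·← []
·→ vault.scribe(/vustu, nubrux)
·← created
·→ vault.scribe(/stopla, senismun)
·← overwrote
·→ unitron.express(25/12, kg, oz)
·← 10000000000/136077711
·→ vault.scribe(/stopla, distu_ind)
·← overwrote
·→ vault.recite(/stopla)
·← distu_ind
·→ abacus.begin(19/4)
·← 19/4
·→ vault.dig(/nen)
·← ok
·→ vault.recite(/vustu)
·← nubrux
·→ unitron.express(-5940, oz, kg)
·← -13471693389/80000000
·→ vault.cull(/vustu)
·← ok
·→ vault.relocate(/sadava/flopramp, /sadava/cacobo)
·← ok
·→ vault.dig(/stapro)
·← ok
·→ abacus.times(-41)
·← -779/4
·→ vault.peekin(/sadava/cacobo)
·← []
·→ abacus.reciproc()
·← -4/779
·→ unitron.express(56, lb, oz)
·← 896

Answer: acc=-4/779


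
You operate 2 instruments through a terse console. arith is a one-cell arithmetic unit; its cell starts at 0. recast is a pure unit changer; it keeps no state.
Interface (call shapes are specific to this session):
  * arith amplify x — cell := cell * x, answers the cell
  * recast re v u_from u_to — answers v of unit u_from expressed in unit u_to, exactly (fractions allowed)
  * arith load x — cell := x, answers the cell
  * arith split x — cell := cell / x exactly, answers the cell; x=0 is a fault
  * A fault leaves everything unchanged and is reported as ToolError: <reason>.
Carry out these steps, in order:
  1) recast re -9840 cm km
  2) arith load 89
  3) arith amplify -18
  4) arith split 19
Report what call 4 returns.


Answer: -1602/19

Derivation:
Using recast re with v=-9840, u_from=cm, u_to=km: -123/1250.
I run arith load with x=89, which returns 89.
I try arith amplify with x=-18, yielding -1602.
I invoke arith split with x=19, and observe -1602/19.


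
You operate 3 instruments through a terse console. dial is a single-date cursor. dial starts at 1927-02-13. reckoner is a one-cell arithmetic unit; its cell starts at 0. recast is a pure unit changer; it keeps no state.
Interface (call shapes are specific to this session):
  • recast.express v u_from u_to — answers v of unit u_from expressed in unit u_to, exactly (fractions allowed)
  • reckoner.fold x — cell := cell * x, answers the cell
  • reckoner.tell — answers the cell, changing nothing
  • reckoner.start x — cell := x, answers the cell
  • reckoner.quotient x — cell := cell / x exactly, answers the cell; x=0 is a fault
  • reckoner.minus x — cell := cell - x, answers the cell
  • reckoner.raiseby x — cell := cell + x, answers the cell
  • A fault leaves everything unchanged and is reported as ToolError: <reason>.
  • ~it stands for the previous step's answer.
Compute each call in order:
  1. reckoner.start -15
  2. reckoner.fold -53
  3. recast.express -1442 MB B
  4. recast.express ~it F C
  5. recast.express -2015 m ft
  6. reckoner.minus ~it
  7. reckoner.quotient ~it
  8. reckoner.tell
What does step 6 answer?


==> start(x: -15)
<== -15
==> fold(x: -53)
<== 795
==> express(v: -1442, u_from: MB, u_to: B)
<== -1442000000
==> express(v: ~it, u_from: F, u_to: C)
<== -7210000160/9
==> express(v: -2015, u_from: m, u_to: ft)
<== -2518750/381
==> minus(x: ~it)
<== 2821645/381
==> quotient(x: ~it)
<== 1
==> tell()
<== 1

Answer: 2821645/381


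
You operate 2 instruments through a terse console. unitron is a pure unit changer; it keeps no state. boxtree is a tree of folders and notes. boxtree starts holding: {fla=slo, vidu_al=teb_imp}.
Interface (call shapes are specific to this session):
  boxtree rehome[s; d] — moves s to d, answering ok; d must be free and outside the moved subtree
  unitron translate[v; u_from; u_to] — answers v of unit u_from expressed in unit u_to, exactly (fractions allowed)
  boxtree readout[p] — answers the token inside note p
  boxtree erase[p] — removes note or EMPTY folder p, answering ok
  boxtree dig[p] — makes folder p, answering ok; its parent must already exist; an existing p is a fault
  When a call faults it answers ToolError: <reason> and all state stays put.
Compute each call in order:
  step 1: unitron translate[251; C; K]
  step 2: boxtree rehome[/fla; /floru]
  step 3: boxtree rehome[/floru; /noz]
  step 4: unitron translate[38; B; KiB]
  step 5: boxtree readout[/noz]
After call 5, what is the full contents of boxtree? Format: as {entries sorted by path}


Answer: {noz=slo, vidu_al=teb_imp}

Derivation:
-> unitron translate(v='251', u_from='C', u_to='K')
<- 10483/20
-> boxtree rehome(s='/fla', d='/floru')
<- ok
-> boxtree rehome(s='/floru', d='/noz')
<- ok
-> unitron translate(v='38', u_from='B', u_to='KiB')
<- 19/512
-> boxtree readout(p='/noz')
<- slo


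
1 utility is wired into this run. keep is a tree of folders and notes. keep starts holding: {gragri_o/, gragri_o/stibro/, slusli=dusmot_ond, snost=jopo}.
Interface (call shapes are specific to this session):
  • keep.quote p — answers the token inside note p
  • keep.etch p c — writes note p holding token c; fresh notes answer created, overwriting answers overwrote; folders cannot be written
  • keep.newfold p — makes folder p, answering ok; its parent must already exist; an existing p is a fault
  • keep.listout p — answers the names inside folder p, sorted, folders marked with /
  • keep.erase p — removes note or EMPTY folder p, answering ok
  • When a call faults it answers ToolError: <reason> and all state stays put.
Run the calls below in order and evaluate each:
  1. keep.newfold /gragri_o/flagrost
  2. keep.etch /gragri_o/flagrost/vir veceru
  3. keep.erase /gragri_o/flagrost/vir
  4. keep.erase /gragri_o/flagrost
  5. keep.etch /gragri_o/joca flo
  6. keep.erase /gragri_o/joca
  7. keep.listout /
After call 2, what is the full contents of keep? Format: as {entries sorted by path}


Do: newfold[p=/gragri_o/flagrost]
See: ok
Do: etch[p=/gragri_o/flagrost/vir; c=veceru]
See: created
Do: erase[p=/gragri_o/flagrost/vir]
See: ok
Do: erase[p=/gragri_o/flagrost]
See: ok
Do: etch[p=/gragri_o/joca; c=flo]
See: created
Do: erase[p=/gragri_o/joca]
See: ok
Do: listout[p=/]
See: [gragri_o/, slusli, snost]

Answer: {gragri_o/, gragri_o/flagrost/, gragri_o/flagrost/vir=veceru, gragri_o/stibro/, slusli=dusmot_ond, snost=jopo}


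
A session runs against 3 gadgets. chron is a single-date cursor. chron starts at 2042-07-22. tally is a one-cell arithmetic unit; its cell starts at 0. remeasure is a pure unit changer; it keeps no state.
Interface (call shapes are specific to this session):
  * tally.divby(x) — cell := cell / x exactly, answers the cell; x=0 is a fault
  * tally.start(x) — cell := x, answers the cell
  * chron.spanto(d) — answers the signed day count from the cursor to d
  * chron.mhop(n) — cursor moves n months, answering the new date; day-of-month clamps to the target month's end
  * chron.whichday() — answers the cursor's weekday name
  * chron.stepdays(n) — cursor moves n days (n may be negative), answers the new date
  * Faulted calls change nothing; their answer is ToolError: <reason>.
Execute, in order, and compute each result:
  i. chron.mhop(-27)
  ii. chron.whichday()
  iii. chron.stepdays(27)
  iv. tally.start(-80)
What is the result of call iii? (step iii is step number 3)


Answer: 2040-05-19

Derivation:
-> chron.mhop(n=-27)
<- 2040-04-22
-> chron.whichday()
<- Sunday
-> chron.stepdays(n=27)
<- 2040-05-19
-> tally.start(x=-80)
<- -80


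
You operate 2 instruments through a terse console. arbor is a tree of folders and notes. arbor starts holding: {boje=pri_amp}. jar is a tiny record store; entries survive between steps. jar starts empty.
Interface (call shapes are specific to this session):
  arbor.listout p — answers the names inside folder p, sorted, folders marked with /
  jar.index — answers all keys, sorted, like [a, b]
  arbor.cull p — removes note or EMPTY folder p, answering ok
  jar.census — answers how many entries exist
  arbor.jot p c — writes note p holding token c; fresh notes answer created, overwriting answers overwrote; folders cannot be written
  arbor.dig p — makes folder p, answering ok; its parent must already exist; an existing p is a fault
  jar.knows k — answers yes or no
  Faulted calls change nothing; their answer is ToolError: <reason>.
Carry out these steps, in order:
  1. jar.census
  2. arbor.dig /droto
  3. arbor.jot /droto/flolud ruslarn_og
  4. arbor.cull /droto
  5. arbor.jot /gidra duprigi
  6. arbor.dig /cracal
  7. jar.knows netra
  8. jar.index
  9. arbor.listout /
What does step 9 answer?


% census
= 0
% dig p='/droto'
= ok
% jot p='/droto/flolud' c='ruslarn_og'
= created
% cull p='/droto'
= ToolError: not empty
% jot p='/gidra' c='duprigi'
= created
% dig p='/cracal'
= ok
% knows k='netra'
= no
% index
= []
% listout p='/'
= [boje, cracal/, droto/, gidra]

Answer: [boje, cracal/, droto/, gidra]


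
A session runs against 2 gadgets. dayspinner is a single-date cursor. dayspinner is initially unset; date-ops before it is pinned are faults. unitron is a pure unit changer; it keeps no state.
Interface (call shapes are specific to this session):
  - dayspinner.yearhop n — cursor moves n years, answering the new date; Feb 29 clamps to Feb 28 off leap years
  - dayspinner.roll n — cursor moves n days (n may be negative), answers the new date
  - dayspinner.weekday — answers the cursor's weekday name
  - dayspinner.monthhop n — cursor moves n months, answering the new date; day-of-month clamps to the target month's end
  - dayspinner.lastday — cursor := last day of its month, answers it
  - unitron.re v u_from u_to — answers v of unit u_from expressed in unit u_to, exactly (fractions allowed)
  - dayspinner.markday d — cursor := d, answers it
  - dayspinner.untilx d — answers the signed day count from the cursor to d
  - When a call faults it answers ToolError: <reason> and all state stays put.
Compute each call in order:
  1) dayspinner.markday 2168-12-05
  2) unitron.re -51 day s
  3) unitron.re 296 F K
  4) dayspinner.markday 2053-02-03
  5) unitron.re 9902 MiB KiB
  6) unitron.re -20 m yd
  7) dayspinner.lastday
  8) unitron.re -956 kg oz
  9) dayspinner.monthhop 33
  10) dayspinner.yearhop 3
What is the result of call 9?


Answer: 2055-11-28

Derivation:
-> dayspinner.markday(d=2168-12-05)
<- 2168-12-05
-> unitron.re(v=-51, u_from=day, u_to=s)
<- -4406400
-> unitron.re(v=296, u_from=F, u_to=K)
<- 25189/60
-> dayspinner.markday(d=2053-02-03)
<- 2053-02-03
-> unitron.re(v=9902, u_from=MiB, u_to=KiB)
<- 10139648
-> unitron.re(v=-20, u_from=m, u_to=yd)
<- -25000/1143
-> dayspinner.lastday()
<- 2053-02-28
-> unitron.re(v=-956, u_from=kg, u_to=oz)
<- -1529600000000/45359237
-> dayspinner.monthhop(n=33)
<- 2055-11-28
-> dayspinner.yearhop(n=3)
<- 2058-11-28


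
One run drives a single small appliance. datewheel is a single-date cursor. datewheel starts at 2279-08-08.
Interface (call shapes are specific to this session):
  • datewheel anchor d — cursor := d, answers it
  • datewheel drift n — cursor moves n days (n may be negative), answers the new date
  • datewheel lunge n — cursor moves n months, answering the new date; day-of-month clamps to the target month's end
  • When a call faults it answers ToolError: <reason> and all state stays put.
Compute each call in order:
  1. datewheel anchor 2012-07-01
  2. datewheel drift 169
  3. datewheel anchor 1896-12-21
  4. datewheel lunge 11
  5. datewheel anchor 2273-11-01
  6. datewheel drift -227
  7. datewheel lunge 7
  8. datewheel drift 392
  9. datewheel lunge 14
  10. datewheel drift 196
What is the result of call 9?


==> datewheel anchor(d→2012-07-01)
<== 2012-07-01
==> datewheel drift(n→169)
<== 2012-12-17
==> datewheel anchor(d→1896-12-21)
<== 1896-12-21
==> datewheel lunge(n→11)
<== 1897-11-21
==> datewheel anchor(d→2273-11-01)
<== 2273-11-01
==> datewheel drift(n→-227)
<== 2273-03-19
==> datewheel lunge(n→7)
<== 2273-10-19
==> datewheel drift(n→392)
<== 2274-11-15
==> datewheel lunge(n→14)
<== 2276-01-15
==> datewheel drift(n→196)
<== 2276-07-29

Answer: 2276-01-15


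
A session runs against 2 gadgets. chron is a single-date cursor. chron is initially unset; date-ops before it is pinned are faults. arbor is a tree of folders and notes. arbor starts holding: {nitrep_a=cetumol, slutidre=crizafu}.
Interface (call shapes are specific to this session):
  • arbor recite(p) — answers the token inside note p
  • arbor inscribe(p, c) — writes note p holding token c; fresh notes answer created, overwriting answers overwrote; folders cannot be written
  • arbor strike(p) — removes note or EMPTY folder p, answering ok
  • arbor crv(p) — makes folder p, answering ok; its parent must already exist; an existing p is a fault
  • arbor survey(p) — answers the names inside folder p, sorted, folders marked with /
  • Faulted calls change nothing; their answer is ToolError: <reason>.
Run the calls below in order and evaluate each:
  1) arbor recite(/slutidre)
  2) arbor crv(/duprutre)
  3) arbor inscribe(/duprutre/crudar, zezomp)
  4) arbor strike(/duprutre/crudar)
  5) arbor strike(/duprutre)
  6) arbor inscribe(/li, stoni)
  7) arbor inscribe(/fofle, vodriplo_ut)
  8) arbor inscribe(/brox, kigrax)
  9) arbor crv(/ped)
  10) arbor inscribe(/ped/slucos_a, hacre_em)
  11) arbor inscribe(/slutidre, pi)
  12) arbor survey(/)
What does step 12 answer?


Then arbor recite on p='/slutidre', and observe crizafu.
Using arbor crv on p='/duprutre', yielding ok.
I call arbor inscribe on p='/duprutre/crudar', c='zezomp', — result: created.
I call arbor strike on p='/duprutre/crudar', giving ok.
I use arbor strike on p='/duprutre', and see ok.
Using arbor inscribe on p='/li', c='stoni', and get created.
Next I call arbor inscribe on p='/fofle', c='vodriplo_ut', and get created.
I call arbor inscribe on p='/brox', c='kigrax', and observe created.
Next I call arbor crv on p='/ped', — result: ok.
Calling arbor inscribe on p='/ped/slucos_a', c='hacre_em', yielding created.
Invoking arbor inscribe on p='/slutidre', c='pi', → overwrote.
Then arbor survey on p='/', — result: [brox, fofle, li, nitrep_a, ped/, slutidre].

Answer: [brox, fofle, li, nitrep_a, ped/, slutidre]


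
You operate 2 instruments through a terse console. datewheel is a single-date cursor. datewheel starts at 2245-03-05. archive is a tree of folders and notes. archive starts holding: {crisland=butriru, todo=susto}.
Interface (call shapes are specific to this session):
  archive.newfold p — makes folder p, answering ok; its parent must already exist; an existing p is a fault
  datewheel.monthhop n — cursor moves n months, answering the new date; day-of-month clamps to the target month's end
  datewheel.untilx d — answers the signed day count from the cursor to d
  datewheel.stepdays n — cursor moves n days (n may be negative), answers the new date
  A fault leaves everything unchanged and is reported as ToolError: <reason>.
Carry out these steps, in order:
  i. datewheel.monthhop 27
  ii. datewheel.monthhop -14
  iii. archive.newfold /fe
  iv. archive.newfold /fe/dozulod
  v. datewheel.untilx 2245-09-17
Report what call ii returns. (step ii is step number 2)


> datewheel.monthhop 27
= 2247-06-05
> datewheel.monthhop -14
= 2246-04-05
> archive.newfold /fe
= ok
> archive.newfold /fe/dozulod
= ok
> datewheel.untilx 2245-09-17
= -200

Answer: 2246-04-05


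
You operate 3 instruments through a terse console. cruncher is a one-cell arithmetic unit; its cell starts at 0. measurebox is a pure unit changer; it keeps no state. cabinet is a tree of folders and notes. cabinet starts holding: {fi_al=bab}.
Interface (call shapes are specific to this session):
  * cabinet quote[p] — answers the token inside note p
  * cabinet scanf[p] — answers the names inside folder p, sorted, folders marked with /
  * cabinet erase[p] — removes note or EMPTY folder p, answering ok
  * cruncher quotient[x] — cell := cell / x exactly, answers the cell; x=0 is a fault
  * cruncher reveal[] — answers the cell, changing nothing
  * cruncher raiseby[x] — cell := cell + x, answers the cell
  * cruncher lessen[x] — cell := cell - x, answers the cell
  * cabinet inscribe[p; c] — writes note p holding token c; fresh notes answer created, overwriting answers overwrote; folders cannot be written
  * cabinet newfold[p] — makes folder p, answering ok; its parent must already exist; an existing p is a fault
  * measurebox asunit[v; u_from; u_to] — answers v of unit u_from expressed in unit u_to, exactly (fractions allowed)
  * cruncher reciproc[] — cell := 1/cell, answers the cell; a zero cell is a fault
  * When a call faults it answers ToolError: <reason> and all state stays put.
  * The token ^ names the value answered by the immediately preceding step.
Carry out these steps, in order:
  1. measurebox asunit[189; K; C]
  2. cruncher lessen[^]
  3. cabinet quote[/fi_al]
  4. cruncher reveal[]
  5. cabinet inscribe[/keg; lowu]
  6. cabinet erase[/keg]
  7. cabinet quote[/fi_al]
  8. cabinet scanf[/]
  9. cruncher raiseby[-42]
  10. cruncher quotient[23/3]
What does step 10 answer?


Answer: 2529/460

Derivation:
Calling measurebox asunit passing 189, K, C, which returns -1683/20.
Using cruncher lessen passing ^, — result: 1683/20.
Invoking cabinet quote passing /fi_al, and see bab.
Next I call cruncher reveal(), yielding 1683/20.
I try cabinet inscribe passing /keg, lowu, — result: created.
I use cabinet erase passing /keg, and see ok.
Next I call cabinet quote passing /fi_al, — result: bab.
Then cabinet scanf passing /, yielding [fi_al].
Calling cruncher raiseby passing -42, which returns 843/20.
I use cruncher quotient passing 23/3, — result: 2529/460.


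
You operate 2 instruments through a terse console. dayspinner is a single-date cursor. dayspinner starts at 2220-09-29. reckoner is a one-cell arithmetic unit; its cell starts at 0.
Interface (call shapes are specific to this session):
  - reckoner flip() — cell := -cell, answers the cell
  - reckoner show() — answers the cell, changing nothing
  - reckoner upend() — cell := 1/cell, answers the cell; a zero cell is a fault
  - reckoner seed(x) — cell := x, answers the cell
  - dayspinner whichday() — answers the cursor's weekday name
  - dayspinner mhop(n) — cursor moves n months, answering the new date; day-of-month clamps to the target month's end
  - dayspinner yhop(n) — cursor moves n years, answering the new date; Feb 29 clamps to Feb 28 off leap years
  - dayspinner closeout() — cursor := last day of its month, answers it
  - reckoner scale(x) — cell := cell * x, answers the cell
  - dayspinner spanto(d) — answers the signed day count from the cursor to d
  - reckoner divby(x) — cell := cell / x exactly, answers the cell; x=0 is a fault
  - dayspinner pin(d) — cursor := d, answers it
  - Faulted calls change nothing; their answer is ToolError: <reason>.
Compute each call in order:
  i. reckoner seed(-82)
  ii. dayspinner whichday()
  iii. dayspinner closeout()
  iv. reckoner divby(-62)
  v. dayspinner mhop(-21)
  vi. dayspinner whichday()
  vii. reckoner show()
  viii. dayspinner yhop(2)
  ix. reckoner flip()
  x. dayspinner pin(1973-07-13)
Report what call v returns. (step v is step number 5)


Answer: 2218-12-30

Derivation:
-> reckoner seed(-82)
<- -82
-> dayspinner whichday()
<- Friday
-> dayspinner closeout()
<- 2220-09-30
-> reckoner divby(-62)
<- 41/31
-> dayspinner mhop(-21)
<- 2218-12-30
-> dayspinner whichday()
<- Wednesday
-> reckoner show()
<- 41/31
-> dayspinner yhop(2)
<- 2220-12-30
-> reckoner flip()
<- -41/31
-> dayspinner pin(1973-07-13)
<- 1973-07-13


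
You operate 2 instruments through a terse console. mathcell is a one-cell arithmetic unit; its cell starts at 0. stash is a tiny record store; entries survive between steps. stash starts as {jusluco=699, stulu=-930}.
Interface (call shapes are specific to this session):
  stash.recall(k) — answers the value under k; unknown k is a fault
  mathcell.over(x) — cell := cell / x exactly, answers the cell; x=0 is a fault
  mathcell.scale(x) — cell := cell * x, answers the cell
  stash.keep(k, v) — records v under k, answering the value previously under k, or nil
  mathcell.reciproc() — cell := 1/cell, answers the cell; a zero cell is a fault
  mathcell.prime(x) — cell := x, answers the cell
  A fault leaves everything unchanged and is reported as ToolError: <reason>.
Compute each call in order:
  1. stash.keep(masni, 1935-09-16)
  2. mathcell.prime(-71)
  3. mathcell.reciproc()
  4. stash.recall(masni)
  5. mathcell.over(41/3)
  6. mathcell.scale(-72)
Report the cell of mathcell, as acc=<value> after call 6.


Answer: acc=216/2911

Derivation:
Next I call stash.keep on k=masni, v=1935-09-16, which returns nil.
I call mathcell.prime on x=-71, giving -71.
Using mathcell.reciproc, → -1/71.
Using stash.recall on k=masni, and see 1935-09-16.
I run mathcell.over on x=41/3, → -3/2911.
I call mathcell.scale on x=-72, and see 216/2911.


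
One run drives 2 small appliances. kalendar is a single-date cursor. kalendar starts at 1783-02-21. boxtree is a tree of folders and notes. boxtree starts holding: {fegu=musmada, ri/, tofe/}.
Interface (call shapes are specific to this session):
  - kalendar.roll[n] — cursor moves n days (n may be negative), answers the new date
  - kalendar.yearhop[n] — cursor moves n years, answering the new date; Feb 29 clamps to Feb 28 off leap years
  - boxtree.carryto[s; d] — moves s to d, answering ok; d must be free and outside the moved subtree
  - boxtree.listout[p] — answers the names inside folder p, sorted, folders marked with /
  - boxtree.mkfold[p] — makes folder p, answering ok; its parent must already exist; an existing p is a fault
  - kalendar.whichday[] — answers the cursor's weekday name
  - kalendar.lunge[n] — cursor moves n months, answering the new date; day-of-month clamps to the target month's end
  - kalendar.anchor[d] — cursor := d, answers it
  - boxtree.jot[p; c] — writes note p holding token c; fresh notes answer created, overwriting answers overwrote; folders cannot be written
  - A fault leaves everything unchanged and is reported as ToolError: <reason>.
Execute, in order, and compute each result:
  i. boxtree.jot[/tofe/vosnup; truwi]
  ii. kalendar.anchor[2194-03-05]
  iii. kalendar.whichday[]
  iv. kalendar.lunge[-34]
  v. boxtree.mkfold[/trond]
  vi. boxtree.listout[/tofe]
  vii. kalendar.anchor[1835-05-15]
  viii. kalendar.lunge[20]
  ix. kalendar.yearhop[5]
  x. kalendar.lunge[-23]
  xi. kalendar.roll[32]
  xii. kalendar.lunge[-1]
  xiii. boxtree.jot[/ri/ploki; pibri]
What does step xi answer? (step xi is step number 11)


Answer: 1840-03-18

Derivation:
Then jot on /tofe/vosnup, truwi, giving created.
Invoking anchor on 2194-03-05: 2194-03-05.
Then whichday, which returns Wednesday.
I invoke lunge on -34, and observe 2191-05-05.
Using mkfold on /trond, and see ok.
I run listout on /tofe, and get [vosnup].
I call anchor on 1835-05-15, and see 1835-05-15.
I call lunge on 20, and get 1837-01-15.
I call yearhop on 5, yielding 1842-01-15.
I use lunge on -23, and observe 1840-02-15.
Calling roll on 32, and observe 1840-03-18.
Calling lunge on -1, and see 1840-02-18.
I run jot on /ri/ploki, pibri, and get created.


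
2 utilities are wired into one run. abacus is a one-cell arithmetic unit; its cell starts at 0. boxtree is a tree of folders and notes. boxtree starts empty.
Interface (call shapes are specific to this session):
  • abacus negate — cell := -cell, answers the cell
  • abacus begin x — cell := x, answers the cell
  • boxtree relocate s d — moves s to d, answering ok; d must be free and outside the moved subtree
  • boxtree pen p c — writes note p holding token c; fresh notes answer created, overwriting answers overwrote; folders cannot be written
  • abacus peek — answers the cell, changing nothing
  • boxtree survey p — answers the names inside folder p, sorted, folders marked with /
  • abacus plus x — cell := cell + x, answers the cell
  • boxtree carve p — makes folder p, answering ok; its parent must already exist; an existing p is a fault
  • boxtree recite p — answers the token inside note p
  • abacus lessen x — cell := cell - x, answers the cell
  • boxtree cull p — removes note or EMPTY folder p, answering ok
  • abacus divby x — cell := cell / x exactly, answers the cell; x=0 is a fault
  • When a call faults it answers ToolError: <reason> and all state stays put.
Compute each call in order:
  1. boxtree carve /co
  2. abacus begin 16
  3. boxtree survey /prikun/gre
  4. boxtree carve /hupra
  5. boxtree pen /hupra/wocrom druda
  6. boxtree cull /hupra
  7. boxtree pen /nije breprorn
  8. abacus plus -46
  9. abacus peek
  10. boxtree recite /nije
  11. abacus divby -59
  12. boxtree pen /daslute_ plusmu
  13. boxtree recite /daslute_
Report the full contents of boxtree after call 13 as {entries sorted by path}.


% 1. boxtree carve(p→/co) == ok
% 2. abacus begin(x→16) == 16
% 3. boxtree survey(p→/prikun/gre) == ToolError: not found
% 4. boxtree carve(p→/hupra) == ok
% 5. boxtree pen(p→/hupra/wocrom, c→druda) == created
% 6. boxtree cull(p→/hupra) == ToolError: not empty
% 7. boxtree pen(p→/nije, c→breprorn) == created
% 8. abacus plus(x→-46) == -30
% 9. abacus peek() == -30
% 10. boxtree recite(p→/nije) == breprorn
% 11. abacus divby(x→-59) == 30/59
% 12. boxtree pen(p→/daslute_, c→plusmu) == created
% 13. boxtree recite(p→/daslute_) == plusmu

Answer: {co/, daslute_=plusmu, hupra/, hupra/wocrom=druda, nije=breprorn}
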